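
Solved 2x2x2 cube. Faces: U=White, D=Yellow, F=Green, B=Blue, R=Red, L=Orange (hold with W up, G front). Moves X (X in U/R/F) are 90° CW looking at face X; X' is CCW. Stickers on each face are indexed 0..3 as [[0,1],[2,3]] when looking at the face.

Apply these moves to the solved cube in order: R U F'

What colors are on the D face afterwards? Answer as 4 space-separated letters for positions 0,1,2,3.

After move 1 (R): R=RRRR U=WGWG F=GYGY D=YBYB B=WBWB
After move 2 (U): U=WWGG F=RRGY R=WBRR B=OOWB L=GYOO
After move 3 (F'): F=RYRG U=WWWR R=BBYR D=YOYB L=GGOG
Query: D face = YOYB

Answer: Y O Y B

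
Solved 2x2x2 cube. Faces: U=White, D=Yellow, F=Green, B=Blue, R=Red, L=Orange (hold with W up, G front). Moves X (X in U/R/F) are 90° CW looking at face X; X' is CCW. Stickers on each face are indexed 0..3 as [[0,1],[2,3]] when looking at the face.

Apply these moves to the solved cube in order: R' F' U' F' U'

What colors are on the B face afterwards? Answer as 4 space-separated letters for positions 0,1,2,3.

After move 1 (R'): R=RRRR U=WBWB F=GWGW D=YGYG B=YBYB
After move 2 (F'): F=WWGG U=WBRR R=GRYR D=OOYG L=OBOW
After move 3 (U'): U=BRWR F=OBGG R=WWYR B=GRYB L=YBOW
After move 4 (F'): F=BGOG U=BRWY R=OWOR D=BWYG L=YROW
After move 5 (U'): U=RYBW F=YROG R=BGOR B=OWYB L=GROW
Query: B face = OWYB

Answer: O W Y B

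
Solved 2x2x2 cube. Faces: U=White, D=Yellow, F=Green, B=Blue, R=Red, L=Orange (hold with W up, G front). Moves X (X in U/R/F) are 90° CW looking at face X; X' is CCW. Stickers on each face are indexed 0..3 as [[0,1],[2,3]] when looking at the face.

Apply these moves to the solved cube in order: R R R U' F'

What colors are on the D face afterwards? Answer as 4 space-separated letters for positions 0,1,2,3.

Answer: B O Y G

Derivation:
After move 1 (R): R=RRRR U=WGWG F=GYGY D=YBYB B=WBWB
After move 2 (R): R=RRRR U=WYWY F=GBGB D=YWYW B=GBGB
After move 3 (R): R=RRRR U=WBWB F=GWGW D=YGYG B=YBYB
After move 4 (U'): U=BBWW F=OOGW R=GWRR B=RRYB L=YBOO
After move 5 (F'): F=OWOG U=BBGR R=GWYR D=BOYG L=YWOW
Query: D face = BOYG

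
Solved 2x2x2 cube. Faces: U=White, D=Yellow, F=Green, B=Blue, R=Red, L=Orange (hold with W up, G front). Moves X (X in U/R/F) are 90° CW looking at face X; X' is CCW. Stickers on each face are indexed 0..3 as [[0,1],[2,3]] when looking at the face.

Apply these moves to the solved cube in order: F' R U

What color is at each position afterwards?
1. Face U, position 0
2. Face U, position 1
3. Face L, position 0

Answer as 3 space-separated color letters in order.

After move 1 (F'): F=GGGG U=WWRR R=YRYR D=OOYY L=OWOW
After move 2 (R): R=YYRR U=WGRG F=GOGY D=OBYB B=RBWB
After move 3 (U): U=RWGG F=YYGY R=RBRR B=OWWB L=GOOW
Query 1: U[0] = R
Query 2: U[1] = W
Query 3: L[0] = G

Answer: R W G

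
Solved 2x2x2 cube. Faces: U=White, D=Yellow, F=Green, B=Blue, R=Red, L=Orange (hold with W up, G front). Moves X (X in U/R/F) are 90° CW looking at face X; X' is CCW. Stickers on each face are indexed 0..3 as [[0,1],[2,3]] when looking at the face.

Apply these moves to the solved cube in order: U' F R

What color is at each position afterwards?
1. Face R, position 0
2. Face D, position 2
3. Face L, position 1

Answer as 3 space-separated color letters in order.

Answer: W Y Y

Derivation:
After move 1 (U'): U=WWWW F=OOGG R=GGRR B=RRBB L=BBOO
After move 2 (F): F=GOGO U=WWOB R=WGWR D=RGYY L=BYOY
After move 3 (R): R=WWRG U=WOOO F=GGGY D=RBYR B=BRWB
Query 1: R[0] = W
Query 2: D[2] = Y
Query 3: L[1] = Y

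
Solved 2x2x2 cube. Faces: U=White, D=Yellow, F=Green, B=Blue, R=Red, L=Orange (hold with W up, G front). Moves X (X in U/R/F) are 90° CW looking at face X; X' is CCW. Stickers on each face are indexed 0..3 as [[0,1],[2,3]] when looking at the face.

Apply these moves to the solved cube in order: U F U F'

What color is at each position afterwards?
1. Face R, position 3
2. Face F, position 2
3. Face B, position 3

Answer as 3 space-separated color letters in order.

Answer: R W B

Derivation:
After move 1 (U): U=WWWW F=RRGG R=BBRR B=OOBB L=GGOO
After move 2 (F): F=GRGR U=WWOG R=WBWR D=RBYY L=GYOY
After move 3 (U): U=OWGW F=WBGR R=OOWR B=GYBB L=GROY
After move 4 (F'): F=BRWG U=OWOW R=BORR D=RYYY L=GWOG
Query 1: R[3] = R
Query 2: F[2] = W
Query 3: B[3] = B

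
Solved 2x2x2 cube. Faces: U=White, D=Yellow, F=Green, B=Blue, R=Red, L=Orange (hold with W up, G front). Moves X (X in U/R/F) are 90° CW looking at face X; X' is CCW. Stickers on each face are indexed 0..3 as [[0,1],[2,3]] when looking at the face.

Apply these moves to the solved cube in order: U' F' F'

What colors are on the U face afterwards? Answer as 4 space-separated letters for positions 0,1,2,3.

After move 1 (U'): U=WWWW F=OOGG R=GGRR B=RRBB L=BBOO
After move 2 (F'): F=OGOG U=WWGR R=YGYR D=BOYY L=BWOW
After move 3 (F'): F=GGOO U=WWYY R=OGBR D=WWYY L=BROG
Query: U face = WWYY

Answer: W W Y Y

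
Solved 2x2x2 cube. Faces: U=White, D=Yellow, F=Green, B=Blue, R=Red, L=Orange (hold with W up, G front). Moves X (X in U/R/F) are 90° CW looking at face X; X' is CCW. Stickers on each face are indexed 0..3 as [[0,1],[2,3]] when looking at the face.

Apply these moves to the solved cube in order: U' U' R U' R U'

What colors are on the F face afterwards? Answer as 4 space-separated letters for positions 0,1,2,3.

After move 1 (U'): U=WWWW F=OOGG R=GGRR B=RRBB L=BBOO
After move 2 (U'): U=WWWW F=BBGG R=OORR B=GGBB L=RROO
After move 3 (R): R=RORO U=WBWG F=BYGY D=YBYG B=WGWB
After move 4 (U'): U=BGWW F=RRGY R=BYRO B=ROWB L=WGOO
After move 5 (R): R=RBOY U=BRWY F=RBGG D=YWYR B=WOGB
After move 6 (U'): U=RYBW F=WGGG R=RBOY B=RBGB L=WOOO
Query: F face = WGGG

Answer: W G G G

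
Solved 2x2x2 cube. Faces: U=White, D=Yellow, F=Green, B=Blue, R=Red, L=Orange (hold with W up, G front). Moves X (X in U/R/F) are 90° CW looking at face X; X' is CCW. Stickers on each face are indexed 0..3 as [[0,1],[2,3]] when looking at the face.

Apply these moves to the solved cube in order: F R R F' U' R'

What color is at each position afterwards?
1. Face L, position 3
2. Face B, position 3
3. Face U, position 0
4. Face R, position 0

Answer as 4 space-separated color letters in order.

After move 1 (F): F=GGGG U=WWOO R=WRWR D=RRYY L=OYOY
After move 2 (R): R=WWRR U=WGOG F=GRGY D=RBYB B=OBWB
After move 3 (R): R=RWRW U=WROY F=GBGB D=RWYO B=GBGB
After move 4 (F'): F=BBGG U=WRRR R=WWRW D=YYYO L=OYOO
After move 5 (U'): U=RRWR F=OYGG R=BBRW B=WWGB L=GBOO
After move 6 (R'): R=BWBR U=RGWW F=ORGR D=YYYG B=OWYB
Query 1: L[3] = O
Query 2: B[3] = B
Query 3: U[0] = R
Query 4: R[0] = B

Answer: O B R B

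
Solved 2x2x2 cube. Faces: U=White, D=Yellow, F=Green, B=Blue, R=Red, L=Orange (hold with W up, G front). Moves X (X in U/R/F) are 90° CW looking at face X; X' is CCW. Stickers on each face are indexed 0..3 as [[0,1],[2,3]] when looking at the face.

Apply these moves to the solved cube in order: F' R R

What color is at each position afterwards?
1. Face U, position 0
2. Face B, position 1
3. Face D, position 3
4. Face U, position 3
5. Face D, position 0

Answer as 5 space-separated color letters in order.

Answer: W B R Y O

Derivation:
After move 1 (F'): F=GGGG U=WWRR R=YRYR D=OOYY L=OWOW
After move 2 (R): R=YYRR U=WGRG F=GOGY D=OBYB B=RBWB
After move 3 (R): R=RYRY U=WORY F=GBGB D=OWYR B=GBGB
Query 1: U[0] = W
Query 2: B[1] = B
Query 3: D[3] = R
Query 4: U[3] = Y
Query 5: D[0] = O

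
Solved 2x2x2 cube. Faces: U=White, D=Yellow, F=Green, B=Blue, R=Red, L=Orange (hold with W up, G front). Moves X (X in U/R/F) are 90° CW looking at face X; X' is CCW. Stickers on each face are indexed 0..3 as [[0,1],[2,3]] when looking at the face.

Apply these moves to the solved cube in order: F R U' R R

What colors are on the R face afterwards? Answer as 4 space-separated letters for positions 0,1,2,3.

Answer: R R R G

Derivation:
After move 1 (F): F=GGGG U=WWOO R=WRWR D=RRYY L=OYOY
After move 2 (R): R=WWRR U=WGOG F=GRGY D=RBYB B=OBWB
After move 3 (U'): U=GGWO F=OYGY R=GRRR B=WWWB L=OBOY
After move 4 (R): R=RGRR U=GYWY F=OBGB D=RWYW B=OWGB
After move 5 (R): R=RRRG U=GBWB F=OWGW D=RGYO B=YWYB
Query: R face = RRRG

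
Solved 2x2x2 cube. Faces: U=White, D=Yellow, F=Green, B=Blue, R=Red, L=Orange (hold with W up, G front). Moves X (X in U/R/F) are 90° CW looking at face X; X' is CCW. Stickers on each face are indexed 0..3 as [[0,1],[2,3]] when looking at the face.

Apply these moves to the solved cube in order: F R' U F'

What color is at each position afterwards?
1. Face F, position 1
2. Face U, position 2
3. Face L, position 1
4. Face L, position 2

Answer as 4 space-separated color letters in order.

Answer: O Y B O

Derivation:
After move 1 (F): F=GGGG U=WWOO R=WRWR D=RRYY L=OYOY
After move 2 (R'): R=RRWW U=WBOB F=GWGO D=RGYG B=YBRB
After move 3 (U): U=OWBB F=RRGO R=YBWW B=OYRB L=GWOY
After move 4 (F'): F=RORG U=OWYW R=GBRW D=WYYG L=GBOB
Query 1: F[1] = O
Query 2: U[2] = Y
Query 3: L[1] = B
Query 4: L[2] = O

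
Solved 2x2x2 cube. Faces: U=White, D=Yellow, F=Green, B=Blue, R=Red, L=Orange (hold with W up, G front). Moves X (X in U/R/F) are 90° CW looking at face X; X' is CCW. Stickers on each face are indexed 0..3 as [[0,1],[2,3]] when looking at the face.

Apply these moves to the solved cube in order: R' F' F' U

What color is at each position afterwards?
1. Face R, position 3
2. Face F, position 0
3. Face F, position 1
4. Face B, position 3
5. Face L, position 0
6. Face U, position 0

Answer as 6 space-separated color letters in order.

Answer: R O R B W G

Derivation:
After move 1 (R'): R=RRRR U=WBWB F=GWGW D=YGYG B=YBYB
After move 2 (F'): F=WWGG U=WBRR R=GRYR D=OOYG L=OBOW
After move 3 (F'): F=WGWG U=WBGY R=OROR D=BWYG L=OROR
After move 4 (U): U=GWYB F=ORWG R=YBOR B=ORYB L=WGOR
Query 1: R[3] = R
Query 2: F[0] = O
Query 3: F[1] = R
Query 4: B[3] = B
Query 5: L[0] = W
Query 6: U[0] = G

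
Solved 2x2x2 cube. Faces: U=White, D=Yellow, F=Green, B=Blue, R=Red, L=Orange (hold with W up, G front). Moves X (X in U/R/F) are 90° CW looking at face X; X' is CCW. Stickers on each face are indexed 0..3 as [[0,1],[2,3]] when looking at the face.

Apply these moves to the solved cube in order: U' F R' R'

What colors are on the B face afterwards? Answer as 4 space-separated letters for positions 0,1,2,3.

After move 1 (U'): U=WWWW F=OOGG R=GGRR B=RRBB L=BBOO
After move 2 (F): F=GOGO U=WWOB R=WGWR D=RGYY L=BYOY
After move 3 (R'): R=GRWW U=WBOR F=GWGB D=ROYO B=YRGB
After move 4 (R'): R=RWGW U=WGOY F=GBGR D=RWYB B=OROB
Query: B face = OROB

Answer: O R O B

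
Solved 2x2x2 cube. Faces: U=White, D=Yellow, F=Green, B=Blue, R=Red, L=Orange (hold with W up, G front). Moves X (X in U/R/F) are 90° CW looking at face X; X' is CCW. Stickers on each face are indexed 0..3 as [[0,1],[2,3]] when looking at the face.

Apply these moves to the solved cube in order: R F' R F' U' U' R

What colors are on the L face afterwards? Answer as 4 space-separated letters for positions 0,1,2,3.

After move 1 (R): R=RRRR U=WGWG F=GYGY D=YBYB B=WBWB
After move 2 (F'): F=YYGG U=WGRR R=BRYR D=OOYB L=OGOW
After move 3 (R): R=YBRR U=WYRG F=YOGB D=OWYW B=RBGB
After move 4 (F'): F=OBYG U=WYYR R=WBOR D=GWYW L=OGOR
After move 5 (U'): U=YRWY F=OGYG R=OBOR B=WBGB L=RBOR
After move 6 (U'): U=RYYW F=RBYG R=OGOR B=OBGB L=WBOR
After move 7 (R): R=OORG U=RBYG F=RWYW D=GGYO B=WBYB
Query: L face = WBOR

Answer: W B O R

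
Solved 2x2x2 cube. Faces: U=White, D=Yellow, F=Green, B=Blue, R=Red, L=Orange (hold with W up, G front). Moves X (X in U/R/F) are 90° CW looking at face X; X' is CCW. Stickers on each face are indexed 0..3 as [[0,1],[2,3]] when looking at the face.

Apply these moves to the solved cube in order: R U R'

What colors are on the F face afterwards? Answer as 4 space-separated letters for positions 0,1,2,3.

Answer: R W G G

Derivation:
After move 1 (R): R=RRRR U=WGWG F=GYGY D=YBYB B=WBWB
After move 2 (U): U=WWGG F=RRGY R=WBRR B=OOWB L=GYOO
After move 3 (R'): R=BRWR U=WWGO F=RWGG D=YRYY B=BOBB
Query: F face = RWGG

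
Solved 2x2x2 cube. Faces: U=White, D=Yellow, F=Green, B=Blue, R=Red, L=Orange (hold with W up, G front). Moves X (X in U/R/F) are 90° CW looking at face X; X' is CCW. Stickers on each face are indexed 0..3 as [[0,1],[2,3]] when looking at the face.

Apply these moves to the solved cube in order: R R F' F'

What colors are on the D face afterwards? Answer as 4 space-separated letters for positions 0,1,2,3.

After move 1 (R): R=RRRR U=WGWG F=GYGY D=YBYB B=WBWB
After move 2 (R): R=RRRR U=WYWY F=GBGB D=YWYW B=GBGB
After move 3 (F'): F=BBGG U=WYRR R=WRYR D=OOYW L=OYOW
After move 4 (F'): F=BGBG U=WYWY R=OROR D=YWYW L=OROR
Query: D face = YWYW

Answer: Y W Y W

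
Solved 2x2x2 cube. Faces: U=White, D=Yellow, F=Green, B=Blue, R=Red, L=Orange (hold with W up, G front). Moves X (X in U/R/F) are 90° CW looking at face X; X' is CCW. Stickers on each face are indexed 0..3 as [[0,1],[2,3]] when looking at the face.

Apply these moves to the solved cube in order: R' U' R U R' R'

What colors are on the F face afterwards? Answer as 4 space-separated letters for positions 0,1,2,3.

After move 1 (R'): R=RRRR U=WBWB F=GWGW D=YGYG B=YBYB
After move 2 (U'): U=BBWW F=OOGW R=GWRR B=RRYB L=YBOO
After move 3 (R): R=RGRW U=BOWW F=OGGG D=YYYR B=WRBB
After move 4 (U): U=WBWO F=RGGG R=WRRW B=YBBB L=OGOO
After move 5 (R'): R=RWWR U=WBWY F=RBGO D=YGYG B=RBYB
After move 6 (R'): R=WRRW U=WYWR F=RBGY D=YBYO B=GBGB
Query: F face = RBGY

Answer: R B G Y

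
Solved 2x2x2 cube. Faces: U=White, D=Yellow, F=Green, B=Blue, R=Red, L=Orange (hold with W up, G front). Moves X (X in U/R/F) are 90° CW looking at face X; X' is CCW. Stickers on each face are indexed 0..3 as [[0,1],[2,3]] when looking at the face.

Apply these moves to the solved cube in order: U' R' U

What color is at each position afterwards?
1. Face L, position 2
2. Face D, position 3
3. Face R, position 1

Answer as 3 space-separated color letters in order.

Answer: O G R

Derivation:
After move 1 (U'): U=WWWW F=OOGG R=GGRR B=RRBB L=BBOO
After move 2 (R'): R=GRGR U=WBWR F=OWGW D=YOYG B=YRYB
After move 3 (U): U=WWRB F=GRGW R=YRGR B=BBYB L=OWOO
Query 1: L[2] = O
Query 2: D[3] = G
Query 3: R[1] = R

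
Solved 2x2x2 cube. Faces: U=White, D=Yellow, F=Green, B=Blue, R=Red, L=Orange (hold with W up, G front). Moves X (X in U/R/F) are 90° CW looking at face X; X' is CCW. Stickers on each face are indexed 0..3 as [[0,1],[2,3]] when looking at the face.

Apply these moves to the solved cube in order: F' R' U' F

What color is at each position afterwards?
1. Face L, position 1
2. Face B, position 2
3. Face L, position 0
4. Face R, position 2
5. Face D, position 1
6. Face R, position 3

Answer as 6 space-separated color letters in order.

Answer: O O Y R G Y

Derivation:
After move 1 (F'): F=GGGG U=WWRR R=YRYR D=OOYY L=OWOW
After move 2 (R'): R=RRYY U=WBRB F=GWGR D=OGYG B=YBOB
After move 3 (U'): U=BBWR F=OWGR R=GWYY B=RROB L=YBOW
After move 4 (F): F=GORW U=BBWB R=WWRY D=YGYG L=YOOG
Query 1: L[1] = O
Query 2: B[2] = O
Query 3: L[0] = Y
Query 4: R[2] = R
Query 5: D[1] = G
Query 6: R[3] = Y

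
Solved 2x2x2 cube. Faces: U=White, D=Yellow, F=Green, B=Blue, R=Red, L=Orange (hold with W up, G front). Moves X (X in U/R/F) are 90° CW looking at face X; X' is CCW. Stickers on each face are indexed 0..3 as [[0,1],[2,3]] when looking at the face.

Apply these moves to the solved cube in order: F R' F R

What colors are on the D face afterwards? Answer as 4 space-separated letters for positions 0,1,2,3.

After move 1 (F): F=GGGG U=WWOO R=WRWR D=RRYY L=OYOY
After move 2 (R'): R=RRWW U=WBOB F=GWGO D=RGYG B=YBRB
After move 3 (F): F=GGOW U=WBYY R=ORBW D=WRYG L=OROG
After move 4 (R): R=BOWR U=WGYW F=GROG D=WRYY B=YBBB
Query: D face = WRYY

Answer: W R Y Y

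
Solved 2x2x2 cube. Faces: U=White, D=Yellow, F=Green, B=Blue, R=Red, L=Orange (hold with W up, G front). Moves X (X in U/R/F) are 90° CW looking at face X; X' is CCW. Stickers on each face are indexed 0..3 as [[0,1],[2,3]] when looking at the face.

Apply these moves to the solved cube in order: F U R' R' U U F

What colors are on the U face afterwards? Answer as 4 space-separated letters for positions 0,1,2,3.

After move 1 (F): F=GGGG U=WWOO R=WRWR D=RRYY L=OYOY
After move 2 (U): U=OWOW F=WRGG R=BBWR B=OYBB L=GGOY
After move 3 (R'): R=BRBW U=OBOO F=WWGW D=RRYG B=YYRB
After move 4 (R'): R=RWBB U=OROY F=WBGO D=RWYW B=GYRB
After move 5 (U): U=OOYR F=RWGO R=GYBB B=GGRB L=WBOY
After move 6 (U): U=YORO F=GYGO R=GGBB B=WBRB L=RWOY
After move 7 (F): F=GGOY U=YOYW R=RGOB D=BGYW L=RROW
Query: U face = YOYW

Answer: Y O Y W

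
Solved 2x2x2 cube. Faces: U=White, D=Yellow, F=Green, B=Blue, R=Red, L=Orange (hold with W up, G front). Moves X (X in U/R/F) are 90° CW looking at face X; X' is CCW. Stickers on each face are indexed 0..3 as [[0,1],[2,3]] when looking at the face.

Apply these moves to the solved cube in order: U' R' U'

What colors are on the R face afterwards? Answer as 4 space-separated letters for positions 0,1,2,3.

Answer: O W G R

Derivation:
After move 1 (U'): U=WWWW F=OOGG R=GGRR B=RRBB L=BBOO
After move 2 (R'): R=GRGR U=WBWR F=OWGW D=YOYG B=YRYB
After move 3 (U'): U=BRWW F=BBGW R=OWGR B=GRYB L=YROO
Query: R face = OWGR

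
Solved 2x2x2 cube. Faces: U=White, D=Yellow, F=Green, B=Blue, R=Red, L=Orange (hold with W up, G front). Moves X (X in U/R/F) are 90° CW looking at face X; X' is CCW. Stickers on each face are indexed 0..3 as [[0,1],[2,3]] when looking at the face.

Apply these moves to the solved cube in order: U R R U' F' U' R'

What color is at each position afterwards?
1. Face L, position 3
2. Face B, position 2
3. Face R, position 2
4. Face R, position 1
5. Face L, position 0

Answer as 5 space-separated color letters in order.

Answer: W O G B R

Derivation:
After move 1 (U): U=WWWW F=RRGG R=BBRR B=OOBB L=GGOO
After move 2 (R): R=RBRB U=WRWG F=RYGY D=YBYO B=WOWB
After move 3 (R): R=RRBB U=WYWY F=RBGO D=YWYW B=GORB
After move 4 (U'): U=YYWW F=GGGO R=RBBB B=RRRB L=GOOO
After move 5 (F'): F=GOGG U=YYRB R=WBYB D=OOYW L=GWOW
After move 6 (U'): U=YBYR F=GWGG R=GOYB B=WBRB L=RROW
After move 7 (R'): R=OBGY U=YRYW F=GBGR D=OWYG B=WBOB
Query 1: L[3] = W
Query 2: B[2] = O
Query 3: R[2] = G
Query 4: R[1] = B
Query 5: L[0] = R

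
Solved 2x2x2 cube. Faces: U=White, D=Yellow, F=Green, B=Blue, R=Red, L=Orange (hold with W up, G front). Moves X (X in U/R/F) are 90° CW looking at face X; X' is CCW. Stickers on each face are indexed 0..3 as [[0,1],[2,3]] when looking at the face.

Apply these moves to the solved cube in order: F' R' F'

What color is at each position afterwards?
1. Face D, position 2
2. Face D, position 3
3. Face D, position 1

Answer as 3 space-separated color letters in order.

After move 1 (F'): F=GGGG U=WWRR R=YRYR D=OOYY L=OWOW
After move 2 (R'): R=RRYY U=WBRB F=GWGR D=OGYG B=YBOB
After move 3 (F'): F=WRGG U=WBRY R=GROY D=WWYG L=OBOR
Query 1: D[2] = Y
Query 2: D[3] = G
Query 3: D[1] = W

Answer: Y G W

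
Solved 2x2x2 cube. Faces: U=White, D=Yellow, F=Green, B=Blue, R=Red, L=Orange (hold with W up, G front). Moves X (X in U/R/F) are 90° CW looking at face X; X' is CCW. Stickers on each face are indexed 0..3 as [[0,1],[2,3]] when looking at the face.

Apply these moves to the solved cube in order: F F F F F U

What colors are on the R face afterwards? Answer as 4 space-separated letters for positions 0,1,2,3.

After move 1 (F): F=GGGG U=WWOO R=WRWR D=RRYY L=OYOY
After move 2 (F): F=GGGG U=WWYY R=OROR D=WWYY L=OROR
After move 3 (F): F=GGGG U=WWRR R=YRYR D=OOYY L=OWOW
After move 4 (F): F=GGGG U=WWWW R=RRRR D=YYYY L=OOOO
After move 5 (F): F=GGGG U=WWOO R=WRWR D=RRYY L=OYOY
After move 6 (U): U=OWOW F=WRGG R=BBWR B=OYBB L=GGOY
Query: R face = BBWR

Answer: B B W R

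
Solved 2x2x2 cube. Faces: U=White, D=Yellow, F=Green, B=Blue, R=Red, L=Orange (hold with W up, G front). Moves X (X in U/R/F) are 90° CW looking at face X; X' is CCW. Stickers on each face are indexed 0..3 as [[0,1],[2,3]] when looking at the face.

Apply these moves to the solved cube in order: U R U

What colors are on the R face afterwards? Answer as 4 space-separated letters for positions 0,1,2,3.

Answer: W O R B

Derivation:
After move 1 (U): U=WWWW F=RRGG R=BBRR B=OOBB L=GGOO
After move 2 (R): R=RBRB U=WRWG F=RYGY D=YBYO B=WOWB
After move 3 (U): U=WWGR F=RBGY R=WORB B=GGWB L=RYOO
Query: R face = WORB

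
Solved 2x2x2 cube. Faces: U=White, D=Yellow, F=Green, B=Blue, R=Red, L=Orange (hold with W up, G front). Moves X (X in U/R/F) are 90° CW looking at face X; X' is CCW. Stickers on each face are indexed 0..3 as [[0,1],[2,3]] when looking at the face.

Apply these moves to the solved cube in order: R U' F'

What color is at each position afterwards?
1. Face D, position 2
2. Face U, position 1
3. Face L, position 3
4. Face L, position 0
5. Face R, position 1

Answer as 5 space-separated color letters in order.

After move 1 (R): R=RRRR U=WGWG F=GYGY D=YBYB B=WBWB
After move 2 (U'): U=GGWW F=OOGY R=GYRR B=RRWB L=WBOO
After move 3 (F'): F=OYOG U=GGGR R=BYYR D=BOYB L=WWOW
Query 1: D[2] = Y
Query 2: U[1] = G
Query 3: L[3] = W
Query 4: L[0] = W
Query 5: R[1] = Y

Answer: Y G W W Y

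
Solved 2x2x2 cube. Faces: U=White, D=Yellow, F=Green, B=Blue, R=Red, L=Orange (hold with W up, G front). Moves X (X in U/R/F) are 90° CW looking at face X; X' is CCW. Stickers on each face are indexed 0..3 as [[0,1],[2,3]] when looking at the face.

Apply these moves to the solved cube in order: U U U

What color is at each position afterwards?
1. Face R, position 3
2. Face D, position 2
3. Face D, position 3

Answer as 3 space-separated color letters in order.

After move 1 (U): U=WWWW F=RRGG R=BBRR B=OOBB L=GGOO
After move 2 (U): U=WWWW F=BBGG R=OORR B=GGBB L=RROO
After move 3 (U): U=WWWW F=OOGG R=GGRR B=RRBB L=BBOO
Query 1: R[3] = R
Query 2: D[2] = Y
Query 3: D[3] = Y

Answer: R Y Y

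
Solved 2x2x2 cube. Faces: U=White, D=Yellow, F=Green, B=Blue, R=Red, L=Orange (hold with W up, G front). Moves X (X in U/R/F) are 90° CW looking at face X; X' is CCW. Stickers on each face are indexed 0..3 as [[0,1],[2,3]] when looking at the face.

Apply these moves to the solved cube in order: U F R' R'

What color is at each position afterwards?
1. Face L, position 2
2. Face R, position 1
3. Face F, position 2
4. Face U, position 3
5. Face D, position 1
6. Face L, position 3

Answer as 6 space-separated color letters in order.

After move 1 (U): U=WWWW F=RRGG R=BBRR B=OOBB L=GGOO
After move 2 (F): F=GRGR U=WWOG R=WBWR D=RBYY L=GYOY
After move 3 (R'): R=BRWW U=WBOO F=GWGG D=RRYR B=YOBB
After move 4 (R'): R=RWBW U=WBOY F=GBGO D=RWYG B=RORB
Query 1: L[2] = O
Query 2: R[1] = W
Query 3: F[2] = G
Query 4: U[3] = Y
Query 5: D[1] = W
Query 6: L[3] = Y

Answer: O W G Y W Y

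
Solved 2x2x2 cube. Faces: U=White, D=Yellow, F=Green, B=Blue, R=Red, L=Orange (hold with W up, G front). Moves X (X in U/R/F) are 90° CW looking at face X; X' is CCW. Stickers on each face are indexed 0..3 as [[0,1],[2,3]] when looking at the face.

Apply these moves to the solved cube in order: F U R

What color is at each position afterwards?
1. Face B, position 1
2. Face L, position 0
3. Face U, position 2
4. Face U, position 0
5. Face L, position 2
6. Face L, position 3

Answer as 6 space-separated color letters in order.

After move 1 (F): F=GGGG U=WWOO R=WRWR D=RRYY L=OYOY
After move 2 (U): U=OWOW F=WRGG R=BBWR B=OYBB L=GGOY
After move 3 (R): R=WBRB U=OROG F=WRGY D=RBYO B=WYWB
Query 1: B[1] = Y
Query 2: L[0] = G
Query 3: U[2] = O
Query 4: U[0] = O
Query 5: L[2] = O
Query 6: L[3] = Y

Answer: Y G O O O Y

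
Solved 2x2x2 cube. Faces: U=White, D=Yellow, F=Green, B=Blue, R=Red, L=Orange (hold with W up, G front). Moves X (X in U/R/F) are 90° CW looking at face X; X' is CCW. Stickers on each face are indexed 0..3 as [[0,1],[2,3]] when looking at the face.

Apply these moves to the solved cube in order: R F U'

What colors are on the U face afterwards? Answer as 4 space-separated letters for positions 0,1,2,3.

After move 1 (R): R=RRRR U=WGWG F=GYGY D=YBYB B=WBWB
After move 2 (F): F=GGYY U=WGOO R=WRGR D=RRYB L=OYOB
After move 3 (U'): U=GOWO F=OYYY R=GGGR B=WRWB L=WBOB
Query: U face = GOWO

Answer: G O W O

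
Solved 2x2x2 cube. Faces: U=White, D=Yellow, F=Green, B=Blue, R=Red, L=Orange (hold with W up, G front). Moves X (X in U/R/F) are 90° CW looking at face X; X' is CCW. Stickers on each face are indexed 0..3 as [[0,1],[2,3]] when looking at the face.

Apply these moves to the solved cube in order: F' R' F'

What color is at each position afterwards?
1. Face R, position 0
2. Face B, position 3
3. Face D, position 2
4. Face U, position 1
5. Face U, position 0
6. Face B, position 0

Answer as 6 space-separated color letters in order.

After move 1 (F'): F=GGGG U=WWRR R=YRYR D=OOYY L=OWOW
After move 2 (R'): R=RRYY U=WBRB F=GWGR D=OGYG B=YBOB
After move 3 (F'): F=WRGG U=WBRY R=GROY D=WWYG L=OBOR
Query 1: R[0] = G
Query 2: B[3] = B
Query 3: D[2] = Y
Query 4: U[1] = B
Query 5: U[0] = W
Query 6: B[0] = Y

Answer: G B Y B W Y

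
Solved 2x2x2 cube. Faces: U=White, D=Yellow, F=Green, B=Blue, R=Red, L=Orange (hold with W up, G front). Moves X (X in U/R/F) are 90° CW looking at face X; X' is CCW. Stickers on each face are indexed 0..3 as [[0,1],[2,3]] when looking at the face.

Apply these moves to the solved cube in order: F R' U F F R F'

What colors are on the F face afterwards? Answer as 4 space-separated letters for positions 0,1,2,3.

After move 1 (F): F=GGGG U=WWOO R=WRWR D=RRYY L=OYOY
After move 2 (R'): R=RRWW U=WBOB F=GWGO D=RGYG B=YBRB
After move 3 (U): U=OWBB F=RRGO R=YBWW B=OYRB L=GWOY
After move 4 (F): F=GROR U=OWYW R=BBBW D=WYYG L=GROG
After move 5 (F): F=OGRR U=OWGR R=YBWW D=BBYG L=GWOY
After move 6 (R): R=WYWB U=OGGR F=OBRG D=BRYO B=RYWB
After move 7 (F'): F=BGOR U=OGWW R=RYBB D=WYYO L=GROG
Query: F face = BGOR

Answer: B G O R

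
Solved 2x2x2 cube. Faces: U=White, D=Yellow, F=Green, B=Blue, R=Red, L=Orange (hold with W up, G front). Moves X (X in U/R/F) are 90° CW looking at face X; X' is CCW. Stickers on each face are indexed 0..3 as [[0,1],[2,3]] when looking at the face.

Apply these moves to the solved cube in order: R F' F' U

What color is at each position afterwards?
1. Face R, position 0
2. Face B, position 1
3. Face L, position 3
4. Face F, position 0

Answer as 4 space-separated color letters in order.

Answer: W R R O

Derivation:
After move 1 (R): R=RRRR U=WGWG F=GYGY D=YBYB B=WBWB
After move 2 (F'): F=YYGG U=WGRR R=BRYR D=OOYB L=OGOW
After move 3 (F'): F=YGYG U=WGBY R=OROR D=GWYB L=OROR
After move 4 (U): U=BWYG F=ORYG R=WBOR B=ORWB L=YGOR
Query 1: R[0] = W
Query 2: B[1] = R
Query 3: L[3] = R
Query 4: F[0] = O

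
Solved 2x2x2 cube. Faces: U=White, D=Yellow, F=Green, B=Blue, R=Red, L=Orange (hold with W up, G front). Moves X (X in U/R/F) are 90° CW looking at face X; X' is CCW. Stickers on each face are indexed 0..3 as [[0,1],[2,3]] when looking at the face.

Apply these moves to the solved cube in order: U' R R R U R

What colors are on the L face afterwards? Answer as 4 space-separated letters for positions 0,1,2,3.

Answer: O W O O

Derivation:
After move 1 (U'): U=WWWW F=OOGG R=GGRR B=RRBB L=BBOO
After move 2 (R): R=RGRG U=WOWG F=OYGY D=YBYR B=WRWB
After move 3 (R): R=RRGG U=WYWY F=OBGR D=YWYW B=GROB
After move 4 (R): R=GRGR U=WBWR F=OWGW D=YOYG B=YRYB
After move 5 (U): U=WWRB F=GRGW R=YRGR B=BBYB L=OWOO
After move 6 (R): R=GYRR U=WRRW F=GOGG D=YYYB B=BBWB
Query: L face = OWOO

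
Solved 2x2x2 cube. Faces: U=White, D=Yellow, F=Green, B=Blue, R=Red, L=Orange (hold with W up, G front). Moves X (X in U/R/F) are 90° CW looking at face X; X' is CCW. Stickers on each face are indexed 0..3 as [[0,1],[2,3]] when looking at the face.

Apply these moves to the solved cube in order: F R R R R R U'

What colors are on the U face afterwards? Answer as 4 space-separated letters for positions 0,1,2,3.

After move 1 (F): F=GGGG U=WWOO R=WRWR D=RRYY L=OYOY
After move 2 (R): R=WWRR U=WGOG F=GRGY D=RBYB B=OBWB
After move 3 (R): R=RWRW U=WROY F=GBGB D=RWYO B=GBGB
After move 4 (R): R=RRWW U=WBOB F=GWGO D=RGYG B=YBRB
After move 5 (R): R=WRWR U=WWOO F=GGGG D=RRYY B=BBBB
After move 6 (R): R=WWRR U=WGOG F=GRGY D=RBYB B=OBWB
After move 7 (U'): U=GGWO F=OYGY R=GRRR B=WWWB L=OBOY
Query: U face = GGWO

Answer: G G W O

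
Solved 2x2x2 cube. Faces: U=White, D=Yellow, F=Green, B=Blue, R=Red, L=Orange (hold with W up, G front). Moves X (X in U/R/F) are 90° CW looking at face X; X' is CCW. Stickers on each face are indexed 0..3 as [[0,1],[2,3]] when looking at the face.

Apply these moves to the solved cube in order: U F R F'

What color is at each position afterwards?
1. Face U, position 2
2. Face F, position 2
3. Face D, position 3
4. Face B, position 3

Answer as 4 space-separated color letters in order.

After move 1 (U): U=WWWW F=RRGG R=BBRR B=OOBB L=GGOO
After move 2 (F): F=GRGR U=WWOG R=WBWR D=RBYY L=GYOY
After move 3 (R): R=WWRB U=WROR F=GBGY D=RBYO B=GOWB
After move 4 (F'): F=BYGG U=WRWR R=BWRB D=YYYO L=GROO
Query 1: U[2] = W
Query 2: F[2] = G
Query 3: D[3] = O
Query 4: B[3] = B

Answer: W G O B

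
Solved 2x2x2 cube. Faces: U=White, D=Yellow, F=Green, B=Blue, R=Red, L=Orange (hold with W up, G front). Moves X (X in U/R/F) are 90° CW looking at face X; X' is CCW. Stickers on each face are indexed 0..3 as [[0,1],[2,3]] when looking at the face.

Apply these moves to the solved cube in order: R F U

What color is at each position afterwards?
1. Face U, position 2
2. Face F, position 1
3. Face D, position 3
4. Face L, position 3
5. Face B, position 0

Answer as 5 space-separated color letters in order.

After move 1 (R): R=RRRR U=WGWG F=GYGY D=YBYB B=WBWB
After move 2 (F): F=GGYY U=WGOO R=WRGR D=RRYB L=OYOB
After move 3 (U): U=OWOG F=WRYY R=WBGR B=OYWB L=GGOB
Query 1: U[2] = O
Query 2: F[1] = R
Query 3: D[3] = B
Query 4: L[3] = B
Query 5: B[0] = O

Answer: O R B B O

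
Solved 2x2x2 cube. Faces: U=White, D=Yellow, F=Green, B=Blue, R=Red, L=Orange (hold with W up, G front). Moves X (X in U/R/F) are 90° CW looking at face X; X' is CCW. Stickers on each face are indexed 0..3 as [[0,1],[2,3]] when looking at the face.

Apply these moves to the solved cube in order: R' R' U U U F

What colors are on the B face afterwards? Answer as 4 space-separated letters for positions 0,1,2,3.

After move 1 (R'): R=RRRR U=WBWB F=GWGW D=YGYG B=YBYB
After move 2 (R'): R=RRRR U=WYWY F=GBGB D=YWYW B=GBGB
After move 3 (U): U=WWYY F=RRGB R=GBRR B=OOGB L=GBOO
After move 4 (U): U=YWYW F=GBGB R=OORR B=GBGB L=RROO
After move 5 (U): U=YYWW F=OOGB R=GBRR B=RRGB L=GBOO
After move 6 (F): F=GOBO U=YYOB R=WBWR D=RGYW L=GYOW
Query: B face = RRGB

Answer: R R G B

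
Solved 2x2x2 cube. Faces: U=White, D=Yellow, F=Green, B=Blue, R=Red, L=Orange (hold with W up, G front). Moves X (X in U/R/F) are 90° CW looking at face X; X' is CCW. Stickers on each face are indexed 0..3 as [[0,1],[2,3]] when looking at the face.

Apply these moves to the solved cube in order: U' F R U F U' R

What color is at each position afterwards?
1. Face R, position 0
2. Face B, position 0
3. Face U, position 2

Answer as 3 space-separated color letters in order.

Answer: O Y O

Derivation:
After move 1 (U'): U=WWWW F=OOGG R=GGRR B=RRBB L=BBOO
After move 2 (F): F=GOGO U=WWOB R=WGWR D=RGYY L=BYOY
After move 3 (R): R=WWRG U=WOOO F=GGGY D=RBYR B=BRWB
After move 4 (U): U=OWOO F=WWGY R=BRRG B=BYWB L=GGOY
After move 5 (F): F=GWYW U=OWYG R=OROG D=RBYR L=GROB
After move 6 (U'): U=WGOY F=GRYW R=GWOG B=ORWB L=BYOB
After move 7 (R): R=OGGW U=WROW F=GBYR D=RWYO B=YRGB
Query 1: R[0] = O
Query 2: B[0] = Y
Query 3: U[2] = O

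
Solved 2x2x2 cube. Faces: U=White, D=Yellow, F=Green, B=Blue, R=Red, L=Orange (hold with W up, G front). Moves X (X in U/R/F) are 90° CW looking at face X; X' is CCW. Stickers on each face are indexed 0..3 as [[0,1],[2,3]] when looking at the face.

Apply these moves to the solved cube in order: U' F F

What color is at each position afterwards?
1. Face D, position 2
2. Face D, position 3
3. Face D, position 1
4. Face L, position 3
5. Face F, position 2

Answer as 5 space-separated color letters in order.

Answer: Y Y W G O

Derivation:
After move 1 (U'): U=WWWW F=OOGG R=GGRR B=RRBB L=BBOO
After move 2 (F): F=GOGO U=WWOB R=WGWR D=RGYY L=BYOY
After move 3 (F): F=GGOO U=WWYY R=OGBR D=WWYY L=BROG
Query 1: D[2] = Y
Query 2: D[3] = Y
Query 3: D[1] = W
Query 4: L[3] = G
Query 5: F[2] = O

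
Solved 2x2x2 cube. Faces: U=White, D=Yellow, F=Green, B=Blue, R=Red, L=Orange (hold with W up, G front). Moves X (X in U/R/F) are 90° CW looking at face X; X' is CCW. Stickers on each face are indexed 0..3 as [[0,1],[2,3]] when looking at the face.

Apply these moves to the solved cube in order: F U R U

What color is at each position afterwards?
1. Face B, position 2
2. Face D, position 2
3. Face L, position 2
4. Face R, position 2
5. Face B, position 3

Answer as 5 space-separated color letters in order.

Answer: W Y O R B

Derivation:
After move 1 (F): F=GGGG U=WWOO R=WRWR D=RRYY L=OYOY
After move 2 (U): U=OWOW F=WRGG R=BBWR B=OYBB L=GGOY
After move 3 (R): R=WBRB U=OROG F=WRGY D=RBYO B=WYWB
After move 4 (U): U=OOGR F=WBGY R=WYRB B=GGWB L=WROY
Query 1: B[2] = W
Query 2: D[2] = Y
Query 3: L[2] = O
Query 4: R[2] = R
Query 5: B[3] = B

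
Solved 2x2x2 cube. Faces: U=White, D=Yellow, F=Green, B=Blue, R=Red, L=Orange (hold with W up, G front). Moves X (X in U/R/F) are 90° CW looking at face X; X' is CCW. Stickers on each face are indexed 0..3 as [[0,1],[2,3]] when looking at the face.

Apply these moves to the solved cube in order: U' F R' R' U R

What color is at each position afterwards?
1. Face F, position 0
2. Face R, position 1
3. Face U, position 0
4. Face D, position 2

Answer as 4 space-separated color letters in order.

After move 1 (U'): U=WWWW F=OOGG R=GGRR B=RRBB L=BBOO
After move 2 (F): F=GOGO U=WWOB R=WGWR D=RGYY L=BYOY
After move 3 (R'): R=GRWW U=WBOR F=GWGB D=ROYO B=YRGB
After move 4 (R'): R=RWGW U=WGOY F=GBGR D=RWYB B=OROB
After move 5 (U): U=OWYG F=RWGR R=ORGW B=BYOB L=GBOY
After move 6 (R): R=GOWR U=OWYR F=RWGB D=ROYB B=GYWB
Query 1: F[0] = R
Query 2: R[1] = O
Query 3: U[0] = O
Query 4: D[2] = Y

Answer: R O O Y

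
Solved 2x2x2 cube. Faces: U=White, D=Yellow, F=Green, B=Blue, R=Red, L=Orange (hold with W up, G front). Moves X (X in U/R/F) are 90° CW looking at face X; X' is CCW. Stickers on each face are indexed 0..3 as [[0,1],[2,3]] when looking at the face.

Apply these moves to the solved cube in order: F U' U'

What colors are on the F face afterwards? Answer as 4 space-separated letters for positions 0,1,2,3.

After move 1 (F): F=GGGG U=WWOO R=WRWR D=RRYY L=OYOY
After move 2 (U'): U=WOWO F=OYGG R=GGWR B=WRBB L=BBOY
After move 3 (U'): U=OOWW F=BBGG R=OYWR B=GGBB L=WROY
Query: F face = BBGG

Answer: B B G G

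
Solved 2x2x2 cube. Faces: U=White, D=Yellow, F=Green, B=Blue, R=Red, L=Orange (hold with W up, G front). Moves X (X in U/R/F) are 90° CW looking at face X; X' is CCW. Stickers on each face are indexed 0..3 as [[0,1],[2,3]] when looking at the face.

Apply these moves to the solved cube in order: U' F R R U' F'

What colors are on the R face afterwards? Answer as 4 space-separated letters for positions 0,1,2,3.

After move 1 (U'): U=WWWW F=OOGG R=GGRR B=RRBB L=BBOO
After move 2 (F): F=GOGO U=WWOB R=WGWR D=RGYY L=BYOY
After move 3 (R): R=WWRG U=WOOO F=GGGY D=RBYR B=BRWB
After move 4 (R): R=RWGW U=WGOY F=GBGR D=RWYB B=OROB
After move 5 (U'): U=GYWO F=BYGR R=GBGW B=RWOB L=OROY
After move 6 (F'): F=YRBG U=GYGG R=WBRW D=RYYB L=OOOW
Query: R face = WBRW

Answer: W B R W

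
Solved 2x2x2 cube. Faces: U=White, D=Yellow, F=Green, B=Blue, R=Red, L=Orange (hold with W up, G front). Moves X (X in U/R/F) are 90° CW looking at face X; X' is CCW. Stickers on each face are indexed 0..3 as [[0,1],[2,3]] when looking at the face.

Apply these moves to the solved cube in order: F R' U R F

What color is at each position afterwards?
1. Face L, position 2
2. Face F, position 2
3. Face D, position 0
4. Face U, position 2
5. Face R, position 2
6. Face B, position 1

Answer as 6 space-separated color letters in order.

After move 1 (F): F=GGGG U=WWOO R=WRWR D=RRYY L=OYOY
After move 2 (R'): R=RRWW U=WBOB F=GWGO D=RGYG B=YBRB
After move 3 (U): U=OWBB F=RRGO R=YBWW B=OYRB L=GWOY
After move 4 (R): R=WYWB U=ORBO F=RGGG D=RRYO B=BYWB
After move 5 (F): F=GRGG U=ORYW R=BYOB D=WWYO L=GROR
Query 1: L[2] = O
Query 2: F[2] = G
Query 3: D[0] = W
Query 4: U[2] = Y
Query 5: R[2] = O
Query 6: B[1] = Y

Answer: O G W Y O Y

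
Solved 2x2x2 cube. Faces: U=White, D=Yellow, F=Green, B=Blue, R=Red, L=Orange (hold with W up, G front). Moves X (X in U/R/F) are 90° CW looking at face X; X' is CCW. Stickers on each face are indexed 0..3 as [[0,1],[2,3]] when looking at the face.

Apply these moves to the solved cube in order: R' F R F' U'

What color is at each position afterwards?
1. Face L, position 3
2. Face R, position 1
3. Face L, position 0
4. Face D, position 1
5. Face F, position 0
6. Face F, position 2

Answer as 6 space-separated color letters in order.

After move 1 (R'): R=RRRR U=WBWB F=GWGW D=YGYG B=YBYB
After move 2 (F): F=GGWW U=WBOO R=WRBR D=RRYG L=OYOG
After move 3 (R): R=BWRR U=WGOW F=GRWG D=RYYY B=OBBB
After move 4 (F'): F=RGGW U=WGBR R=YWRR D=YGYY L=OWOO
After move 5 (U'): U=GRWB F=OWGW R=RGRR B=YWBB L=OBOO
Query 1: L[3] = O
Query 2: R[1] = G
Query 3: L[0] = O
Query 4: D[1] = G
Query 5: F[0] = O
Query 6: F[2] = G

Answer: O G O G O G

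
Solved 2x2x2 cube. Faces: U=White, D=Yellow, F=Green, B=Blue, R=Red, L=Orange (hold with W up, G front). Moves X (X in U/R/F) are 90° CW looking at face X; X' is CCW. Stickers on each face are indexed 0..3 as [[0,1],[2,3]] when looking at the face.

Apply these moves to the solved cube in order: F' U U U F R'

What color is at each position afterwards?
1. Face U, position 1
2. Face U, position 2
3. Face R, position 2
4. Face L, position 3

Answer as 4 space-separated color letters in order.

Answer: B W W O

Derivation:
After move 1 (F'): F=GGGG U=WWRR R=YRYR D=OOYY L=OWOW
After move 2 (U): U=RWRW F=YRGG R=BBYR B=OWBB L=GGOW
After move 3 (U): U=RRWW F=BBGG R=OWYR B=GGBB L=YROW
After move 4 (U): U=WRWR F=OWGG R=GGYR B=YRBB L=BBOW
After move 5 (F): F=GOGW U=WRWB R=WGRR D=YGYY L=BOOO
After move 6 (R'): R=GRWR U=WBWY F=GRGB D=YOYW B=YRGB
Query 1: U[1] = B
Query 2: U[2] = W
Query 3: R[2] = W
Query 4: L[3] = O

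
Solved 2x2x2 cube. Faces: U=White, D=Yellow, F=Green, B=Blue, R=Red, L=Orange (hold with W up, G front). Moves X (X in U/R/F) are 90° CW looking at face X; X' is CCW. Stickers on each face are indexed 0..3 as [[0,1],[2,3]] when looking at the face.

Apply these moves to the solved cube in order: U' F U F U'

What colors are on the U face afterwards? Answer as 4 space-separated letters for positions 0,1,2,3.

Answer: W O O Y

Derivation:
After move 1 (U'): U=WWWW F=OOGG R=GGRR B=RRBB L=BBOO
After move 2 (F): F=GOGO U=WWOB R=WGWR D=RGYY L=BYOY
After move 3 (U): U=OWBW F=WGGO R=RRWR B=BYBB L=GOOY
After move 4 (F): F=GWOG U=OWYO R=BRWR D=WRYY L=GROG
After move 5 (U'): U=WOOY F=GROG R=GWWR B=BRBB L=BYOG
Query: U face = WOOY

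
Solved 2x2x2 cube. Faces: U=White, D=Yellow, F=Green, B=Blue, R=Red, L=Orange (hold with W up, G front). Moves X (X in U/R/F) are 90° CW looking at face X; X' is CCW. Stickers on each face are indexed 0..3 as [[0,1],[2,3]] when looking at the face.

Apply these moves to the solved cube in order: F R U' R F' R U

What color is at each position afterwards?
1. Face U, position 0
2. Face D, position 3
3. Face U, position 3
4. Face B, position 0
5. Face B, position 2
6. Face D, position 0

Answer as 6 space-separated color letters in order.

Answer: R O B O Y B

Derivation:
After move 1 (F): F=GGGG U=WWOO R=WRWR D=RRYY L=OYOY
After move 2 (R): R=WWRR U=WGOG F=GRGY D=RBYB B=OBWB
After move 3 (U'): U=GGWO F=OYGY R=GRRR B=WWWB L=OBOY
After move 4 (R): R=RGRR U=GYWY F=OBGB D=RWYW B=OWGB
After move 5 (F'): F=BBOG U=GYRR R=WGRR D=BYYW L=OYOW
After move 6 (R): R=RWRG U=GBRG F=BYOW D=BGYO B=RWYB
After move 7 (U): U=RGGB F=RWOW R=RWRG B=OYYB L=BYOW
Query 1: U[0] = R
Query 2: D[3] = O
Query 3: U[3] = B
Query 4: B[0] = O
Query 5: B[2] = Y
Query 6: D[0] = B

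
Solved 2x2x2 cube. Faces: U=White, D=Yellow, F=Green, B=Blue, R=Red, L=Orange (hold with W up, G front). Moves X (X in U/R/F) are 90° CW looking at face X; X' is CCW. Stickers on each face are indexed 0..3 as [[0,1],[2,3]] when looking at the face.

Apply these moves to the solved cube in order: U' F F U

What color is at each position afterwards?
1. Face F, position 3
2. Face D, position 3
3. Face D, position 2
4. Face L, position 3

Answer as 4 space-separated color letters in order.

After move 1 (U'): U=WWWW F=OOGG R=GGRR B=RRBB L=BBOO
After move 2 (F): F=GOGO U=WWOB R=WGWR D=RGYY L=BYOY
After move 3 (F): F=GGOO U=WWYY R=OGBR D=WWYY L=BROG
After move 4 (U): U=YWYW F=OGOO R=RRBR B=BRBB L=GGOG
Query 1: F[3] = O
Query 2: D[3] = Y
Query 3: D[2] = Y
Query 4: L[3] = G

Answer: O Y Y G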